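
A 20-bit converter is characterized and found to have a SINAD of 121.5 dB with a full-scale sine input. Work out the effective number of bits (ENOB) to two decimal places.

19.89 bits

ENOB = (SINAD − 1.76) / 6.02 = (121.5 − 1.76)/6.02 = 19.890.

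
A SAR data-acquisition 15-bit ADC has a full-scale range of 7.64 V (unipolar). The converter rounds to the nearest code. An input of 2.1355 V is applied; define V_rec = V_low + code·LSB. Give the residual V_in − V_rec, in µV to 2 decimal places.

One LSB is 7.64 V / 32768 = 233.15 µV.
(V_in − V_low)/LSB = (2.1355 − 0)/0.000233154 = 9159.1707 → code 9159 (round).
Code 9159 maps back to 0 + 9159×0.000233154 V = 2.1354602 V.
Error = 2.1355 − 2.1354602 = 3.97949e-05 V = 39.79 µV.

39.79 µV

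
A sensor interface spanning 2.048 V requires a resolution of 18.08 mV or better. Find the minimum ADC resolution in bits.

7 bits

Number of steps required ≥ 2.048 V / 18.08 mV = 113.27.
Need 2^N ≥ 113.27; 2^6 = 64, 2^7 = 128.
Minimum N = 7.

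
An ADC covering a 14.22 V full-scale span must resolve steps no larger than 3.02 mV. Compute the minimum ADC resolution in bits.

Number of steps required ≥ 14.22 V / 3.02 mV = 4708.61.
Need 2^N ≥ 4708.61; 2^12 = 4096, 2^13 = 8192.
Minimum N = 13.

13 bits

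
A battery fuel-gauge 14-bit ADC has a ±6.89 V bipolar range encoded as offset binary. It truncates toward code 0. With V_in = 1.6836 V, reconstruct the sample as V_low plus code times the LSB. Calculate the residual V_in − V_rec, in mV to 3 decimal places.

LSB = 13.78/2^14 = 0.841 mV.
(1.6836 − (−6.89))/0.000841064 = 10193.7491; ⌊·⌋ gives code 10193.
Reconstructed: 1.68297 V.
Difference: 0.000630029 V → 0.630 mV.

0.630 mV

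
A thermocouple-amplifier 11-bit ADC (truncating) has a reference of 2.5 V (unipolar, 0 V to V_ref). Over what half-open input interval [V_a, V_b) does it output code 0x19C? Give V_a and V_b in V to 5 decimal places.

[0.50293 V, 0.50415 V)

LSB = 2.5/2^11 = 1.221 mV.
Code 0x19C = 412 decimal.
V_a = V_low + 412·LSB = 0.50293 V; V_b = V_low + 413·LSB = 0.50415 V.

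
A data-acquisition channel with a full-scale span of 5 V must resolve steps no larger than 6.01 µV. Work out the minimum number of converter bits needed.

Number of steps required ≥ 5 V / 6.01 µV = 831946.76.
Need 2^N ≥ 831946.76; 2^19 = 524288, 2^20 = 1048576.
Minimum N = 20.

20 bits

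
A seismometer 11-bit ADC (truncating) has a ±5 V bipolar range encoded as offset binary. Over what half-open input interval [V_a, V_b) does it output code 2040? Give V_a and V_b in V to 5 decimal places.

[4.96094 V, 4.96582 V)

LSB = 10/2^11 = 4.883 mV.
V_a = V_low + 2040·LSB = 4.96094 V; V_b = V_low + 2041·LSB = 4.96582 V.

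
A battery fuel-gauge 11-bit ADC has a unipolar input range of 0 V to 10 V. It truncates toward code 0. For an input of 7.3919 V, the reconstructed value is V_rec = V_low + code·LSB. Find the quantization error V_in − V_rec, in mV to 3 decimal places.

One LSB is 10 V / 2048 = 4.883 mV.
Scaled input = 1513.8611 LSBs, so code = 1513.
V_rec = 0 + 1513·0.00488281 = 7.3876953 V.
V_in − V_rec = 0.00420469 V = 4.205 mV.

4.205 mV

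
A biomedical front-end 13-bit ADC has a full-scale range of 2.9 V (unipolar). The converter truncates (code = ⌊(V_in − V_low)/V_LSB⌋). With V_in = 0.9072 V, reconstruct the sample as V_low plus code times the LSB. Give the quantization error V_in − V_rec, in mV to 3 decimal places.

0.242 mV

One LSB is 2.9 V / 8192 = 354.00 µV.
Scaled input = 2562.6836 LSBs, so code = 2562.
V_rec = 0 + 2562·0.000354004 = 0.90695801 V.
Error = 0.9072 − 0.90695801 = 0.000241992 V = 0.242 mV.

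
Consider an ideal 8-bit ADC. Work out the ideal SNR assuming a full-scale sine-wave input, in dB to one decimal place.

SNR ≈ 6.02·N + 1.76 dB = 6.02·8 + 1.76 = 49.92 dB.

49.9 dB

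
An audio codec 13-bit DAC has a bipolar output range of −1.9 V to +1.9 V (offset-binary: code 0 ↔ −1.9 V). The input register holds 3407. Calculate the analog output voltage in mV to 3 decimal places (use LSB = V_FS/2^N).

-319.604 mV

LSB = 3.8 V / 2^13 = 463.87 µV.
V_out = (−1.9) + 3407 × 0.000463867 V = -0.319604 V.
= -319.604 mV.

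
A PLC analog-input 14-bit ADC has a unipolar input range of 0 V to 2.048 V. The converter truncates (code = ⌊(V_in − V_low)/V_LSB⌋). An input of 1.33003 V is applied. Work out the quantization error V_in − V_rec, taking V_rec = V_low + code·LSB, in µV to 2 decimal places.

One LSB is 2.048 V / 16384 = 125.00 µV.
(V_in − V_low)/LSB = (1.33003 − 0)/0.000125 = 10640.2400 → code 10640 (floor).
Code 10640 maps back to 0 + 10640×0.000125 V = 1.33 V.
Error = 1.33003 − 1.33 = 3e-05 V = 30.00 µV.

30.00 µV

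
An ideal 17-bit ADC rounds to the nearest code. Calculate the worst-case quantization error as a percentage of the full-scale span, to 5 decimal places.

0.00038 %

Rounding → worst-case error = ½ LSB = V_FS/2^18, so 100/262144 = 0.00038147 % of full scale.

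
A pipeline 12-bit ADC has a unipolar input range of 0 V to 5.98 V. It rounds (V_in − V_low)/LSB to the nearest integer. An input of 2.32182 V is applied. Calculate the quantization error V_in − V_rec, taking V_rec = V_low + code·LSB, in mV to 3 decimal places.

0.482 mV

One LSB is 5.98 V / 4096 = 1.460 mV.
Scaled input = 1590.3302 LSBs, so code = 1590.
V_rec = 0 + 1590·0.00145996 = 2.3213379 V.
Difference: 0.000482109 V → 0.482 mV.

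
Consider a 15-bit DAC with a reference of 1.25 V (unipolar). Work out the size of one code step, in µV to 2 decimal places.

Full-scale span = 1.25 V.
LSB = 1.25 / 2^15 = 1.25 / 32768 = 3.8147e-05 V = 38.15 µV.

38.15 µV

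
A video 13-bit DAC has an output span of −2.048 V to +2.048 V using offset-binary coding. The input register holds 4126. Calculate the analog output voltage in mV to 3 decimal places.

15.000 mV

LSB = 4.096 V / 2^13 = 0.500 mV.
V_out = (−2.048) + 4126 × 0.0005 V = 0.015 V.
= 15.000 mV.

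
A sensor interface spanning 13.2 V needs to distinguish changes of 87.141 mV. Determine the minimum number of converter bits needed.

Number of steps required ≥ 13.2 V / 87.141 mV = 151.48.
Need 2^N ≥ 151.48; 2^7 = 128, 2^8 = 256.
Minimum N = 8.

8 bits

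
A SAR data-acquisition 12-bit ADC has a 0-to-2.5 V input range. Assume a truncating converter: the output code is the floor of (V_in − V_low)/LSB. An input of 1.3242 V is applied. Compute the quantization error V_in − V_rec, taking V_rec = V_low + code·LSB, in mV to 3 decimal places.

Step size: 2.5 V ÷ 2^12 = 0.610 mV.
(V_in − V_low)/LSB = (1.3242 − 0)/0.000610352 = 2169.5693 → code 2169 (floor).
Reconstructed: 1.3238525 V.
Error = 1.3242 − 1.3238525 = 0.000347461 V = 0.347 mV.

0.347 mV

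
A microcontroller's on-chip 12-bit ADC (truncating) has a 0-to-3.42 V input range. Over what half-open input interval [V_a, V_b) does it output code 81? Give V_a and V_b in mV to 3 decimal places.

LSB = 3.42/2^12 = 0.835 mV.
V_a = V_low + 81·LSB = 0.0676318 V; V_b = V_low + 82·LSB = 0.0684668 V.

[67.632 mV, 68.467 mV)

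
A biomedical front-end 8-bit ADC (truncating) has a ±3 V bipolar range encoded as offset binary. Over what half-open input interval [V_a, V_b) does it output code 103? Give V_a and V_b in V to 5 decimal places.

[-0.58594 V, -0.56250 V)

LSB = 6/2^8 = 23.438 mV.
V_a = V_low + 103·LSB = -0.585938 V; V_b = V_low + 104·LSB = -0.5625 V.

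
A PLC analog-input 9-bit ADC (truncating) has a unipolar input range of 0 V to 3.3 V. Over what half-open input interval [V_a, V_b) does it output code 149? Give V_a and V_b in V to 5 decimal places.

LSB = 3.3/2^9 = 6.445 mV.
V_a = V_low + 149·LSB = 0.960352 V; V_b = V_low + 150·LSB = 0.966797 V.

[0.96035 V, 0.96680 V)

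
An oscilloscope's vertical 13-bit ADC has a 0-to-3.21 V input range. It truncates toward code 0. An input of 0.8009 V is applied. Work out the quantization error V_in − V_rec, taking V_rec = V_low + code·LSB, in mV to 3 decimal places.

0.359 mV

Step size: 3.21 V ÷ 2^13 = 391.85 µV.
(V_in − V_low)/LSB = (0.8009 − 0)/0.000391846 = 2043.9168 → code 2043 (floor).
Reconstructed: 0.80054077 V.
Difference: 0.000359229 V → 0.359 mV.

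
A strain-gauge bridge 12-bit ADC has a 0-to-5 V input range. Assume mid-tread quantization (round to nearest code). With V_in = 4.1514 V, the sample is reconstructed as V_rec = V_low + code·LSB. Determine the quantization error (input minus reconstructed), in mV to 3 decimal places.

-0.211 mV

Step size: 5 V ÷ 2^12 = 1.221 mV.
(4.1514 − 0)/0.0012207 = 3400.8269; round gives code 3401.
V_rec = 0 + 3401·0.0012207 = 4.1516113 V.
Difference: -0.000211328 V → -0.211 mV.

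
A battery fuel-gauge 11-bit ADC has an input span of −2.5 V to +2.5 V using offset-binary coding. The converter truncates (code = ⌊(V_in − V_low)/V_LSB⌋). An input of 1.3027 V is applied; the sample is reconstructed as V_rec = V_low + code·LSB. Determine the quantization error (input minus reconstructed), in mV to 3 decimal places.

1.430 mV

LSB = 5/2^11 = 2.441 mV.
(V_in − V_low)/LSB = (1.3027 − (−2.5))/0.00244141 = 1557.5859 → code 1557 (floor).
V_rec = (−2.5) + 1557·0.00244141 = 1.3012695 V.
V_in − V_rec = 0.00143047 V = 1.430 mV.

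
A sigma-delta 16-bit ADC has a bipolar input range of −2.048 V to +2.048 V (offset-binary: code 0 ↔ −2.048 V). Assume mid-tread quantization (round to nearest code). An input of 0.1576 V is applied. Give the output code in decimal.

With 65536 levels over 4.096 V, one step is 62.50 µV.
(0.1576 − (−2.048)) / 6.25e-05 = 35289.600 LSBs.
round(35289.600) = 35290.

code 35290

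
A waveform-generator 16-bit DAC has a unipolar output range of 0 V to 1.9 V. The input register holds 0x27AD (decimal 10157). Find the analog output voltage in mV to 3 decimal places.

294.469 mV

LSB = 1.9 V / 2^16 = 28.99 µV.
Code 0x27AD = 10157 decimal.
V_out = 0 + 10157 × 2.89917e-05 V = 0.294469 V.
= 294.469 mV.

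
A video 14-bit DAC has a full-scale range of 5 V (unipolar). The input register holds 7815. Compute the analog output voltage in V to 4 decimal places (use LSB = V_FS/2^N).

2.3849 V

LSB = 5 V / 2^14 = 305.18 µV.
V_out = 0 + 7815 × 0.000305176 V = 2.38495 V.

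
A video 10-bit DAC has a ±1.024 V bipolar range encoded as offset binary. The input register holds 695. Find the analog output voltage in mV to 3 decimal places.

LSB = 2.048 V / 2^10 = 2.000 mV.
V_out = (−1.024) + 695 × 0.002 V = 0.366 V.
= 366.000 mV.

366.000 mV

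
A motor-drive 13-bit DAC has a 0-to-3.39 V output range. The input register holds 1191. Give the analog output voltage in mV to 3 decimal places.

LSB = 3.39 V / 2^13 = 413.82 µV.
V_out = 0 + 1191 × 0.000413818 V = 0.492858 V.
= 492.858 mV.

492.858 mV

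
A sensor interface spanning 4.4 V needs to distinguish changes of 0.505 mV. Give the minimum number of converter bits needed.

Number of steps required ≥ 4.4 V / 0.505 mV = 8712.87.
Need 2^N ≥ 8712.87; 2^13 = 8192, 2^14 = 16384.
Minimum N = 14.

14 bits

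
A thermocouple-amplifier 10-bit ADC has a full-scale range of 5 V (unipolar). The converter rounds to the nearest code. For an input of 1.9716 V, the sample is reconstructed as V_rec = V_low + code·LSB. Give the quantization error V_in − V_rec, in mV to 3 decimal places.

LSB = 5/2^10 = 4.883 mV.
(1.9716 − 0)/0.00488281 = 403.7837; round gives code 404.
V_rec = 0 + 404·0.00488281 = 1.9726562 V.
Error = 1.9716 − 1.9726562 = -0.00105625 V = -1.056 mV.

-1.056 mV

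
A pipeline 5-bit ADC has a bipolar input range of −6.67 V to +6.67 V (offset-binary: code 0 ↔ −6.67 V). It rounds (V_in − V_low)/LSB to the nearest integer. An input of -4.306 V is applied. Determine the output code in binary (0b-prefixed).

Full-scale span = 13.34 V; LSB = 13.34/2^5 = 416.875 mV.
(-4.306 − (−6.67)) / 0.416875 = 5.671 LSBs.
So the output code is 6.
In binary (0b-prefixed): 0b110.

code 0b110 (decimal 6)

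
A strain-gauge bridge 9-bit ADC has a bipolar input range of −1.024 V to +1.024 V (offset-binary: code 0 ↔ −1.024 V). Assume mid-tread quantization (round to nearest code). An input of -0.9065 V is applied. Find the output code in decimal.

code 29

LSB = 2.048 V / 512 = 4.000 mV.
(V_in − V_low)/LSB = (-0.9065 − (−1.024)) / 0.004 = 29.375.
So the output code is 29.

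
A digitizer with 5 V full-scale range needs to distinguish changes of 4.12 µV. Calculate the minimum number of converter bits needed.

Number of steps required ≥ 5 V / 4.12 µV = 1213592.23.
Need 2^N ≥ 1213592.23; 2^20 = 1048576, 2^21 = 2097152.
Minimum N = 21.

21 bits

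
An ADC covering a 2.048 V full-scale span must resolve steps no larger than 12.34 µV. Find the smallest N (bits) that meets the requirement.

18 bits

Number of steps required ≥ 2.048 V / 12.34 µV = 165964.34.
Need 2^N ≥ 165964.34; 2^17 = 131072, 2^18 = 262144.
Minimum N = 18.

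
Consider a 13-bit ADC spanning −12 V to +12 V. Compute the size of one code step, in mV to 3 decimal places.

2.930 mV

Full-scale span = 24 V.
LSB = 24 / 2^13 = 24 / 8192 = 0.00292969 V = 2.930 mV.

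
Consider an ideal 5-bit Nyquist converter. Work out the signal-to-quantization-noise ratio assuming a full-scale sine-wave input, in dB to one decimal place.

SNR ≈ 6.02·N + 1.76 dB = 6.02·5 + 1.76 = 31.86 dB.

31.9 dB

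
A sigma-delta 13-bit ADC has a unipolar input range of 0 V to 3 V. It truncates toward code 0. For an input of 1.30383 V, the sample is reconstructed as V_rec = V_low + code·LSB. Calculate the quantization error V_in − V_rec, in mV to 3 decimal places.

LSB = 3/2^13 = 366.21 µV.
(1.30383 − 0)/0.000366211 = 3560.3251; ⌊·⌋ gives code 3560.
V_rec = 0 + 3560·0.000366211 = 1.3037109 V.
V_in − V_rec = 0.000119063 V = 0.119 mV.

0.119 mV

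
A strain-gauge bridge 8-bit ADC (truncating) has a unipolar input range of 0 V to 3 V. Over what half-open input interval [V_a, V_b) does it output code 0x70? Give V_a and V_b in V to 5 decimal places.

[1.31250 V, 1.32422 V)

LSB = 3/2^8 = 11.719 mV.
Code 0x70 = 112 decimal.
V_a = V_low + 112·LSB = 1.3125 V; V_b = V_low + 113·LSB = 1.32422 V.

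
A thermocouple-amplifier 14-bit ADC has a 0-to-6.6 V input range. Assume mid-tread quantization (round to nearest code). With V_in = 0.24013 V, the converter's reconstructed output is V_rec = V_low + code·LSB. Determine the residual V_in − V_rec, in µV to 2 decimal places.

42.11 µV

LSB = 6.6/2^14 = 402.83 µV.
(0.24013 − 0)/0.000402832 = 596.1045; round gives code 596.
V_rec = 0 + 596·0.000402832 = 0.24008789 V.
Difference: 4.21094e-05 V → 42.11 µV.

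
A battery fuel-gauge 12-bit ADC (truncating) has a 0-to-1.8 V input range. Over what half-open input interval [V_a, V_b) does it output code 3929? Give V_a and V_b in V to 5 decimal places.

LSB = 1.8/2^12 = 439.45 µV.
V_a = V_low + 3929·LSB = 1.72661 V; V_b = V_low + 3930·LSB = 1.72705 V.

[1.72661 V, 1.72705 V)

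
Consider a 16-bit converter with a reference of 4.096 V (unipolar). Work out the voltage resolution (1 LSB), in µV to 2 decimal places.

Full-scale span = 4.096 V.
LSB = 4.096 / 2^16 = 4.096 / 65536 = 6.25e-05 V = 62.50 µV.

62.50 µV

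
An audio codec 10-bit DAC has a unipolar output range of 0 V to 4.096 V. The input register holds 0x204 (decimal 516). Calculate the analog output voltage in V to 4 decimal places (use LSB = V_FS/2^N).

LSB = 4.096 V / 2^10 = 4.000 mV.
Code 0x204 = 516 decimal.
V_out = 0 + 516 × 0.004 V = 2.064 V.

2.0640 V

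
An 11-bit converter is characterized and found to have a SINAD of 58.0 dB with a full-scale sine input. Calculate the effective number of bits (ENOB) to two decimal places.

ENOB = (SINAD − 1.76) / 6.02 = (58.0 − 1.76)/6.02 = 9.342.

9.34 bits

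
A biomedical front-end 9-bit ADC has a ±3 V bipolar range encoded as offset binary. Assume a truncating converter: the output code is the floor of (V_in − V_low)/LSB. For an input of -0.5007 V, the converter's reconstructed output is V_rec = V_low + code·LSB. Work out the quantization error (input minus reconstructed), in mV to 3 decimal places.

3.206 mV

Step size: 6 V ÷ 2^9 = 11.719 mV.
(-0.5007 − (−3))/0.0117188 = 213.2736; ⌊·⌋ gives code 213.
Code 213 maps back to (−3) + 213×0.0117188 V = -0.50390625 V.
Difference: 0.00320625 V → 3.206 mV.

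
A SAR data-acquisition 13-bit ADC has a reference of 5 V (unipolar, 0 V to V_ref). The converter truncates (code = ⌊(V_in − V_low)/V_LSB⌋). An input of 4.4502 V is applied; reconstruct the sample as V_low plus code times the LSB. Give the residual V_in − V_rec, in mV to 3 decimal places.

0.127 mV

LSB = 5/2^13 = 0.610 mV.
Scaled input = 7291.2077 LSBs, so code = 7291.
V_rec = 0 + 7291·0.000610352 = 4.4500732 V.
Difference: 0.000126758 V → 0.127 mV.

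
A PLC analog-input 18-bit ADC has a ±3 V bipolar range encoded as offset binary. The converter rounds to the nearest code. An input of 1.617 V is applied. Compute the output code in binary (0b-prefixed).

With 262144 levels over 6 V, one step is 22.89 µV.
Input sits at 201719.808 steps above V_low.
So the output code is 201720.
In binary (0b-prefixed): 0b110001001111111000.

code 0b110001001111111000 (decimal 201720)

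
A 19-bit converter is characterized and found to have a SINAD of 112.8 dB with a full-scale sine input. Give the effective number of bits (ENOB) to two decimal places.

18.45 bits

ENOB = (SINAD − 1.76) / 6.02 = (112.8 − 1.76)/6.02 = 18.445.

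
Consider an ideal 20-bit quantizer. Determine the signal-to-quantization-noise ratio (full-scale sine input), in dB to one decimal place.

122.2 dB

SNR ≈ 6.02·N + 1.76 dB = 6.02·20 + 1.76 = 122.16 dB.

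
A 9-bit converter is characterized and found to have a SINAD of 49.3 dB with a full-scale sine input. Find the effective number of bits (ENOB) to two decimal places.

7.90 bits

ENOB = (SINAD − 1.76) / 6.02 = (49.3 − 1.76)/6.02 = 7.897.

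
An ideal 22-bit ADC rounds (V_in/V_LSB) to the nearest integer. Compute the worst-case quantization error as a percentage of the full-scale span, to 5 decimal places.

Rounding → worst-case error = ½ LSB = V_FS/2^23, so 100/8388608 = 1.19209e-05 % of full scale.

0.00001 %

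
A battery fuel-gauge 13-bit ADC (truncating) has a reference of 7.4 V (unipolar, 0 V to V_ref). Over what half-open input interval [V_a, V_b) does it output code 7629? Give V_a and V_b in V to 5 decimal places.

LSB = 7.4/2^13 = 0.903 mV.
V_a = V_low + 7629·LSB = 6.89143 V; V_b = V_low + 7630·LSB = 6.89233 V.

[6.89143 V, 6.89233 V)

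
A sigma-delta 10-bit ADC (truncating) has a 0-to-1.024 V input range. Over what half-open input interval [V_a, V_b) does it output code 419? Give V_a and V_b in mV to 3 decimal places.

LSB = 1.024/2^10 = 1.000 mV.
V_a = V_low + 419·LSB = 0.419 V; V_b = V_low + 420·LSB = 0.42 V.

[419.000 mV, 420.000 mV)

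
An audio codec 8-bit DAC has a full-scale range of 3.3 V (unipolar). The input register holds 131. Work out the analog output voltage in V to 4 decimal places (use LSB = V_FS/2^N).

1.6887 V

LSB = 3.3 V / 2^8 = 12.891 mV.
V_out = 0 + 131 × 0.0128906 V = 1.68867 V.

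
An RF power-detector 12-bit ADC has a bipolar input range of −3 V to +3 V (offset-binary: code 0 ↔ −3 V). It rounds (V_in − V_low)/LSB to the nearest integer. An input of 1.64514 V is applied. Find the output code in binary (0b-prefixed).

code 0b110001100011 (decimal 3171)

LSB = 6 V / 4096 = 1.465 mV.
(1.64514 − (−3)) / 0.00146484 = 3171.082 LSBs.
So the output code is 3171.
In binary (0b-prefixed): 0b110001100011.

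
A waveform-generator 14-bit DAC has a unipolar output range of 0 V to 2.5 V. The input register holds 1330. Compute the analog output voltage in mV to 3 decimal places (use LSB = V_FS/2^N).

202.942 mV

LSB = 2.5 V / 2^14 = 152.59 µV.
V_out = 0 + 1330 × 0.000152588 V = 0.202942 V.
= 202.942 mV.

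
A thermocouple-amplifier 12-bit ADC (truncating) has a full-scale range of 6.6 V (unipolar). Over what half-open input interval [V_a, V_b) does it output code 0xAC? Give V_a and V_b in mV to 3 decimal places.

LSB = 6.6/2^12 = 1.611 mV.
Code 0xAC = 172 decimal.
V_a = V_low + 172·LSB = 0.277148 V; V_b = V_low + 173·LSB = 0.27876 V.

[277.148 mV, 278.760 mV)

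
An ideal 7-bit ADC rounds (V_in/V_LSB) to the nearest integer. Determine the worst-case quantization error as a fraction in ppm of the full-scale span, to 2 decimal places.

Rounding → worst-case error = ½ LSB = V_FS/2^8, so 1e+06/256 = 3906.25 ppm of full scale.

3906.25 ppm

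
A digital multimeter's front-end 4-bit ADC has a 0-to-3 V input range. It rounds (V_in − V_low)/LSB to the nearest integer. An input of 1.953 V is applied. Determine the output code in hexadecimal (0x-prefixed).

Full-scale span = 3 V; LSB = 3/2^4 = 187.500 mV.
(V_in − V_low)/LSB = (1.953 − 0) / 0.1875 = 10.416.
So the output code is 10.
In hexadecimal (0x-prefixed): 0xA.

code 0xA (decimal 10)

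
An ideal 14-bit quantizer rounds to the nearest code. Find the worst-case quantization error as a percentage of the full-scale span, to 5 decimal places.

0.00305 %

Rounding → worst-case error = ½ LSB = V_FS/2^15, so 100/32768 = 0.00305176 % of full scale.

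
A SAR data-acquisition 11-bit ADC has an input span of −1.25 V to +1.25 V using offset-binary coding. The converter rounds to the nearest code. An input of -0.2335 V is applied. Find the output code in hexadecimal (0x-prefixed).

code 0x341 (decimal 833)

With 2048 levels over 2.5 V, one step is 1.221 mV.
(V_in − V_low)/LSB = (-0.2335 − (−1.25)) / 0.0012207 = 832.717.
Round → code 833.
In hexadecimal (0x-prefixed): 0x341.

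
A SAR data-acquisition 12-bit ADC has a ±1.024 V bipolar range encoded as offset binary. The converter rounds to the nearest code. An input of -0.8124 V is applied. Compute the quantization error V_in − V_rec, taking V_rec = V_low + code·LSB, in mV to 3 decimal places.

0.100 mV

One LSB is 2.048 V / 4096 = 0.500 mV.
(V_in − V_low)/LSB = (-0.8124 − (−1.024))/0.0005 = 423.2000 → code 423 (round).
Reconstructed: -0.8125 V.
Difference: 0.0001 V → 0.100 mV.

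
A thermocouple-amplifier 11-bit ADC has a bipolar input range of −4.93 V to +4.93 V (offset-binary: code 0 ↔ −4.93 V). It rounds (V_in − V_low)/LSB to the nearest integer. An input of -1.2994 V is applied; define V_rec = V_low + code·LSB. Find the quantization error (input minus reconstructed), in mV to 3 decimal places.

Step size: 9.86 V ÷ 2^11 = 4.814 mV.
Scaled input = 754.1043 LSBs, so code = 754.
Reconstructed: -1.2999023 V.
Difference: 0.000502344 V → 0.502 mV.

0.502 mV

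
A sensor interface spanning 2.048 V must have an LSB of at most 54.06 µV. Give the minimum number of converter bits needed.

16 bits

Number of steps required ≥ 2.048 V / 54.06 µV = 37883.83.
Need 2^N ≥ 37883.83; 2^15 = 32768, 2^16 = 65536.
Minimum N = 16.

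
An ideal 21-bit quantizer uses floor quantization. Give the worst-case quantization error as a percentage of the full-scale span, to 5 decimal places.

0.00005 %

Truncating → worst-case error = 1 LSB = V_FS/2^21, so 100/2097152 = 4.76837e-05 % of full scale.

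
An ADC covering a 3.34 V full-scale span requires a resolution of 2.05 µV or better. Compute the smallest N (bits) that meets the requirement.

Number of steps required ≥ 3.34 V / 2.05 µV = 1629268.29.
Need 2^N ≥ 1629268.29; 2^20 = 1048576, 2^21 = 2097152.
Minimum N = 21.

21 bits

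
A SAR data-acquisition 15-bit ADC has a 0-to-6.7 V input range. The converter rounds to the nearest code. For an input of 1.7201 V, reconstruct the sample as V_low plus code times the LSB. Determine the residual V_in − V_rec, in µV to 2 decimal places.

-87.38 µV

Step size: 6.7 V ÷ 2^15 = 204.47 µV.
Scaled input = 8412.5727 LSBs, so code = 8413.
Reconstructed: 1.7201874 V.
Difference: -8.73779e-05 V → -87.38 µV.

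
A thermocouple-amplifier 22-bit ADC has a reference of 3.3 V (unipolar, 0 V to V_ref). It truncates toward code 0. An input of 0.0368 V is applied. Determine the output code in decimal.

code 46772

LSB = 3.3 V / 4194304 = 0.79 µV.
(0.0368 − 0) / 7.86781e-07 = 46772.845 LSBs.
So the output code is 46772.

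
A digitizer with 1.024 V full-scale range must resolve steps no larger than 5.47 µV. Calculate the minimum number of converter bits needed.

18 bits

Number of steps required ≥ 1.024 V / 5.47 µV = 187202.93.
Need 2^N ≥ 187202.93; 2^17 = 131072, 2^18 = 262144.
Minimum N = 18.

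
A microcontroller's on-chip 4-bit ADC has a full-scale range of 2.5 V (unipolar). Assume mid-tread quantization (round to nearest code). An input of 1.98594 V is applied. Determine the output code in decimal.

code 13

With 16 levels over 2.5 V, one step is 156.250 mV.
(V_in − V_low)/LSB = (1.98594 − 0) / 0.15625 = 12.710.
Round → code 13.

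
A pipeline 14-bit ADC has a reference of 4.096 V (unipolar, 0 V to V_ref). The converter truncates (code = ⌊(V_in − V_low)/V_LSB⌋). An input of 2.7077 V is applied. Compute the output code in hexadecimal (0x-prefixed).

code 0x2A4E (decimal 10830)

LSB = 4.096 V / 16384 = 250.00 µV.
(V_in − V_low)/LSB = (2.7077 − 0) / 0.00025 = 10830.800.
⌊·⌋(10830.800) = 10830.
In hexadecimal (0x-prefixed): 0x2A4E.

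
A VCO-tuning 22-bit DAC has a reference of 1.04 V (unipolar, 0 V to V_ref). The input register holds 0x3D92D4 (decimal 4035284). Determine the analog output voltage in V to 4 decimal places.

1.0006 V

LSB = 1.04 V / 2^22 = 0.25 µV.
Code 0x3D92D4 = 4035284 decimal.
V_out = 0 + 4035284 × 2.47955e-07 V = 1.00057 V.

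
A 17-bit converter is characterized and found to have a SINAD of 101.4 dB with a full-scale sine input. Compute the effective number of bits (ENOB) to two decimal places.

ENOB = (SINAD − 1.76) / 6.02 = (101.4 − 1.76)/6.02 = 16.551.

16.55 bits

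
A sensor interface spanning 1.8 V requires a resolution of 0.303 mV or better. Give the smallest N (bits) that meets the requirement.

13 bits

Number of steps required ≥ 1.8 V / 0.303 mV = 5940.59.
Need 2^N ≥ 5940.59; 2^12 = 4096, 2^13 = 8192.
Minimum N = 13.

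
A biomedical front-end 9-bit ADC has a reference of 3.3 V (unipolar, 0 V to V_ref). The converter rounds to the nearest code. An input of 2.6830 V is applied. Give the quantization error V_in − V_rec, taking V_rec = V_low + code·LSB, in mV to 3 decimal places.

One LSB is 3.3 V / 512 = 6.445 mV.
(V_in − V_low)/LSB = (2.6830 − 0)/0.00644531 = 416.2715 → code 416 (round).
V_rec = 0 + 416·0.00644531 = 2.68125 V.
V_in − V_rec = 0.00175 V = 1.750 mV.

1.750 mV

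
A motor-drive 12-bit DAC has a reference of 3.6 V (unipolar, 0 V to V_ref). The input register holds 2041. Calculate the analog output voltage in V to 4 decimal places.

LSB = 3.6 V / 2^12 = 0.879 mV.
V_out = 0 + 2041 × 0.000878906 V = 1.79385 V.

1.7938 V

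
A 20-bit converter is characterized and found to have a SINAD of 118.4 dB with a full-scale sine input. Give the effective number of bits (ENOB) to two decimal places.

ENOB = (SINAD − 1.76) / 6.02 = (118.4 − 1.76)/6.02 = 19.375.

19.38 bits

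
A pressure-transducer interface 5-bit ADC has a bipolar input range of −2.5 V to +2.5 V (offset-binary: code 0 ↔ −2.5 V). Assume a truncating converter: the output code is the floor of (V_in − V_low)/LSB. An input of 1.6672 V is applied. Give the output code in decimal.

code 26

LSB = 5 V / 32 = 156.250 mV.
Input sits at 26.670 steps above V_low.
So the output code is 26.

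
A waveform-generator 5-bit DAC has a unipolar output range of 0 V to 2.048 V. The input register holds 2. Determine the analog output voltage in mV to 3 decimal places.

128.000 mV

LSB = 2.048 V / 2^5 = 64.000 mV.
V_out = 0 + 2 × 0.064 V = 0.128 V.
= 128.000 mV.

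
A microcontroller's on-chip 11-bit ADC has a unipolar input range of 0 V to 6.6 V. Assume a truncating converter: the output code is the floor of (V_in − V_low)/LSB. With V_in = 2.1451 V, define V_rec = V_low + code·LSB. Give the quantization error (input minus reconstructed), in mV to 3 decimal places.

2.034 mV

Step size: 6.6 V ÷ 2^11 = 3.223 mV.
(V_in − V_low)/LSB = (2.1451 − 0)/0.00322266 = 665.6310 → code 665 (floor).
Code 665 maps back to 0 + 665×0.00322266 V = 2.1430664 V.
Error = 2.1451 − 2.1430664 = 0.00203359 V = 2.034 mV.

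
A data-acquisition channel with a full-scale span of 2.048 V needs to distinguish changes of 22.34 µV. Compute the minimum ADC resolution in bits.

Number of steps required ≥ 2.048 V / 22.34 µV = 91674.13.
Need 2^N ≥ 91674.13; 2^16 = 65536, 2^17 = 131072.
Minimum N = 17.

17 bits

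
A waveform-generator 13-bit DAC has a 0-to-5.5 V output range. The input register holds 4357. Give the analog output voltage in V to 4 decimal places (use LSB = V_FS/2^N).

LSB = 5.5 V / 2^13 = 0.671 mV.
V_out = 0 + 4357 × 0.000671387 V = 2.92523 V.

2.9252 V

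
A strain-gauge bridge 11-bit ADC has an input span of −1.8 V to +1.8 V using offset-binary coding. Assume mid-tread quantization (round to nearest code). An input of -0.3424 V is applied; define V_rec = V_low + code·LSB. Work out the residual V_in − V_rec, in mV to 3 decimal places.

LSB = 3.6/2^11 = 1.758 mV.
Scaled input = 829.2124 LSBs, so code = 829.
V_rec = (−1.8) + 829·0.00175781 = -0.34277344 V.
Error = -0.3424 − (−0.34277344) = 0.000373438 V = 0.373 mV.

0.373 mV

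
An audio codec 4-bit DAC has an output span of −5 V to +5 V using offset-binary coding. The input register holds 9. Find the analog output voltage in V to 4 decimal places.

0.6250 V

LSB = 10 V / 2^4 = 0.6250 V.
V_out = (−5) + 9 × 0.625 V = 0.625 V.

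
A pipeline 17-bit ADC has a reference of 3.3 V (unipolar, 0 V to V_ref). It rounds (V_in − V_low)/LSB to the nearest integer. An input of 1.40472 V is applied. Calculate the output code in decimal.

With 131072 levels over 3.3 V, one step is 25.18 µV.
Input sits at 55793.776 steps above V_low.
round(55793.776) = 55794.

code 55794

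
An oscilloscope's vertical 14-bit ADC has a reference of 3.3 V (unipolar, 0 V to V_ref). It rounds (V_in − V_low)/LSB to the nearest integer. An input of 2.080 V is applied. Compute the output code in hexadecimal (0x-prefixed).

LSB = 3.3 V / 16384 = 201.42 µV.
Input sits at 10326.885 steps above V_low.
Round → code 10327.
In hexadecimal (0x-prefixed): 0x2857.

code 0x2857 (decimal 10327)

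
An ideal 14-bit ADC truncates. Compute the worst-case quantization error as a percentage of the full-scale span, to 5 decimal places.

Truncating → worst-case error = 1 LSB = V_FS/2^14, so 100/16384 = 0.00610352 % of full scale.

0.00610 %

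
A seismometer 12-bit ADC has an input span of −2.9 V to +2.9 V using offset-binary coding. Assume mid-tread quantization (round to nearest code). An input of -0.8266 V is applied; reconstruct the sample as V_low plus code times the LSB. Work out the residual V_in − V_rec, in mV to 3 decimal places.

LSB = 5.8/2^12 = 1.416 mV.
Scaled input = 1464.2494 LSBs, so code = 1464.
Code 1464 maps back to (−2.9) + 1464×0.00141602 V = -0.82695312 V.
V_in − V_rec = 0.000353125 V = 0.353 mV.

0.353 mV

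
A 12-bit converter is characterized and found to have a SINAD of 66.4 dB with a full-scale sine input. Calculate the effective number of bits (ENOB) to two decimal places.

ENOB = (SINAD − 1.76) / 6.02 = (66.4 − 1.76)/6.02 = 10.738.

10.74 bits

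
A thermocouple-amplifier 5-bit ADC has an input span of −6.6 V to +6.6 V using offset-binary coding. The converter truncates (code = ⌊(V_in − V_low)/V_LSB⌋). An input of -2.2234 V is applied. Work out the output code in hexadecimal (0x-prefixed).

Full-scale span = 13.2 V; LSB = 13.2/2^5 = 412.500 mV.
Input sits at 10.610 steps above V_low.
So the output code is 10.
In hexadecimal (0x-prefixed): 0xA.

code 0xA (decimal 10)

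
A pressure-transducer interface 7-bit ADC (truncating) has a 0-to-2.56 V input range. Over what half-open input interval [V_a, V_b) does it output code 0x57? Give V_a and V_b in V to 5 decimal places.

[1.74000 V, 1.76000 V)

LSB = 2.56/2^7 = 20.000 mV.
Code 0x57 = 87 decimal.
V_a = V_low + 87·LSB = 1.74 V; V_b = V_low + 88·LSB = 1.76 V.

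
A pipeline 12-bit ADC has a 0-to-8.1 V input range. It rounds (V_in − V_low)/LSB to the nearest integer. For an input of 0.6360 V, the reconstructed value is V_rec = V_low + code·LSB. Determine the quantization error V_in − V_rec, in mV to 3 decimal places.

One LSB is 8.1 V / 4096 = 1.978 mV.
(V_in − V_low)/LSB = (0.6360 − 0)/0.00197754 = 321.6119 → code 322 (round).
Reconstructed: 0.63676758 V.
Error = 0.6360 − 0.63676758 = -0.000767578 V = -0.768 mV.

-0.768 mV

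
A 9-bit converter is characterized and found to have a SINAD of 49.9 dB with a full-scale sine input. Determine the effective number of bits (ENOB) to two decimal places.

ENOB = (SINAD − 1.76) / 6.02 = (49.9 − 1.76)/6.02 = 7.997.

8.00 bits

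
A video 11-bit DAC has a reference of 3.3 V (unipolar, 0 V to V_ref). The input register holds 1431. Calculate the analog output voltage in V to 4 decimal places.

2.3058 V

LSB = 3.3 V / 2^11 = 1.611 mV.
V_out = 0 + 1431 × 0.00161133 V = 2.30581 V.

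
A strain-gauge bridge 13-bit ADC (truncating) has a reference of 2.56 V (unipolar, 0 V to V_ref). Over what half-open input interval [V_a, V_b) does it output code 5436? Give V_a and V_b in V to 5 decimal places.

LSB = 2.56/2^13 = 312.50 µV.
V_a = V_low + 5436·LSB = 1.69875 V; V_b = V_low + 5437·LSB = 1.69906 V.

[1.69875 V, 1.69906 V)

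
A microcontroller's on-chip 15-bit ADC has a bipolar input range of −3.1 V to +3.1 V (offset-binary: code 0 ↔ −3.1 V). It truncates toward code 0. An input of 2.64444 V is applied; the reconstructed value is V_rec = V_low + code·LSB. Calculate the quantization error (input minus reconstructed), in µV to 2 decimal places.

LSB = 6.2/2^15 = 189.21 µV.
(2.64444 − (−3.1))/0.000189209 = 30360.2919; ⌊·⌋ gives code 30360.
Reconstructed: 2.6443848 V.
V_in − V_rec = 5.52344e-05 V = 55.23 µV.

55.23 µV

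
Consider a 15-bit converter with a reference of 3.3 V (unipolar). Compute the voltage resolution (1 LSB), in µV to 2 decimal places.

Full-scale span = 3.3 V.
LSB = 3.3 / 2^15 = 3.3 / 32768 = 0.000100708 V = 100.71 µV.

100.71 µV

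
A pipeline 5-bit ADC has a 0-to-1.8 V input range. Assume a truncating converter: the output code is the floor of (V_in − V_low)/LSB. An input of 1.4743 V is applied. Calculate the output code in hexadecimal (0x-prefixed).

code 0x1A (decimal 26)

Full-scale span = 1.8 V; LSB = 1.8/2^5 = 56.250 mV.
Input sits at 26.210 steps above V_low.
Floor → code 26.
In hexadecimal (0x-prefixed): 0x1A.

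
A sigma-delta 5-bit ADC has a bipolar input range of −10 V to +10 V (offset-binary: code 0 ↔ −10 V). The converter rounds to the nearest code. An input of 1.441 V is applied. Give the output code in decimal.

Full-scale span = 20 V; LSB = 20/2^5 = 0.6250 V.
Input sits at 18.306 steps above V_low.
round(18.306) = 18.

code 18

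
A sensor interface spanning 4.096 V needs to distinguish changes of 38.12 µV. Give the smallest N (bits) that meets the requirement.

Number of steps required ≥ 4.096 V / 38.12 µV = 107450.16.
Need 2^N ≥ 107450.16; 2^16 = 65536, 2^17 = 131072.
Minimum N = 17.

17 bits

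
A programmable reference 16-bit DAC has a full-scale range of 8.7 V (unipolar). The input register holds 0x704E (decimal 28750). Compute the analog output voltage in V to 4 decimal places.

3.8166 V

LSB = 8.7 V / 2^16 = 132.75 µV.
Code 0x704E = 28750 decimal.
V_out = 0 + 28750 × 0.000132751 V = 3.8166 V.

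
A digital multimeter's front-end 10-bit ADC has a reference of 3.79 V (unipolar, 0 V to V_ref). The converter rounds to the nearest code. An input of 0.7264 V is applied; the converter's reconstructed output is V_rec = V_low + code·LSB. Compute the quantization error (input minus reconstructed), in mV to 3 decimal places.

0.970 mV

One LSB is 3.79 V / 1024 = 3.701 mV.
(0.7264 − 0)/0.00370117 = 196.2622; round gives code 196.
Code 196 maps back to 0 + 196×0.00370117 V = 0.72542969 V.
Difference: 0.000970313 V → 0.970 mV.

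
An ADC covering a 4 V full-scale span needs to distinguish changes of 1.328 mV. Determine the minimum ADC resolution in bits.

12 bits

Number of steps required ≥ 4 V / 1.328 mV = 3012.05.
Need 2^N ≥ 3012.05; 2^11 = 2048, 2^12 = 4096.
Minimum N = 12.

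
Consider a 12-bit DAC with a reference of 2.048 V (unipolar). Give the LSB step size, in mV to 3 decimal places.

Full-scale span = 2.048 V.
LSB = 2.048 / 2^12 = 2.048 / 4096 = 0.0005 V = 0.500 mV.

0.500 mV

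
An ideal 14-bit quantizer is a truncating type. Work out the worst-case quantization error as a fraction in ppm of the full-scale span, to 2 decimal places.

61.04 ppm

Truncating → worst-case error = 1 LSB = V_FS/2^14, so 1e+06/16384 = 61.0352 ppm of full scale.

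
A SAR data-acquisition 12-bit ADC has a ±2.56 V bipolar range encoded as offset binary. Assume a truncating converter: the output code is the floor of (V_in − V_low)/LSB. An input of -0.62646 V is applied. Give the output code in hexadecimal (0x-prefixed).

code 0x60A (decimal 1546)

LSB = 5.12 V / 4096 = 1.250 mV.
(-0.62646 − (−2.56)) / 0.00125 = 1546.832 LSBs.
⌊·⌋(1546.832) = 1546.
In hexadecimal (0x-prefixed): 0x60A.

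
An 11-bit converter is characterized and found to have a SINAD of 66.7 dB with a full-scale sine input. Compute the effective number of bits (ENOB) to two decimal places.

10.79 bits

ENOB = (SINAD − 1.76) / 6.02 = (66.7 − 1.76)/6.02 = 10.787.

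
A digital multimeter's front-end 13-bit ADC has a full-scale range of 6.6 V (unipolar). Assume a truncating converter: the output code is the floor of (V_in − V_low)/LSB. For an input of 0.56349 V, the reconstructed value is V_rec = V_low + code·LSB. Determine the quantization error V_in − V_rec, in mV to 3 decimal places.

0.331 mV

Step size: 6.6 V ÷ 2^13 = 0.806 mV.
Scaled input = 699.4106 LSBs, so code = 699.
Code 699 maps back to 0 + 699×0.000805664 V = 0.56315918 V.
Error = 0.56349 − 0.56315918 = 0.00033082 V = 0.331 mV.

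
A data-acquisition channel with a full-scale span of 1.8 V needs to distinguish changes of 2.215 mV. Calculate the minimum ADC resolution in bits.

10 bits

Number of steps required ≥ 1.8 V / 2.215 mV = 812.64.
Need 2^N ≥ 812.64; 2^9 = 512, 2^10 = 1024.
Minimum N = 10.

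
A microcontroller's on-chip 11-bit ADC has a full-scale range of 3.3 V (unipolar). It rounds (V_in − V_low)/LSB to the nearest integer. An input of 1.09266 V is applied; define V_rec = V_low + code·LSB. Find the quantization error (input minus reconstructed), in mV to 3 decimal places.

0.180 mV

One LSB is 3.3 V / 2048 = 1.611 mV.
Scaled input = 678.1114 LSBs, so code = 678.
Code 678 maps back to 0 + 678×0.00161133 V = 1.0924805 V.
Difference: 0.000179531 V → 0.180 mV.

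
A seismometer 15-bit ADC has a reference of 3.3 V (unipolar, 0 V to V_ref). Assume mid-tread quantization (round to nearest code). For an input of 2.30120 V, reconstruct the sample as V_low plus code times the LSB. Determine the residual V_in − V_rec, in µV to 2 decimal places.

22.02 µV

LSB = 3.3/2^15 = 100.71 µV.
(V_in − V_low)/LSB = (2.30120 − 0)/0.000100708 = 22850.2187 → code 22850 (round).
V_rec = 0 + 22850·0.000100708 = 2.301178 V.
Difference: 2.20215e-05 V → 22.02 µV.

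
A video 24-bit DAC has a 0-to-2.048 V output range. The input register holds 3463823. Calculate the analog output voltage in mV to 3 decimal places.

LSB = 2.048 V / 2^24 = 0.12 µV.
V_out = 0 + 3463823 × 1.2207e-07 V = 0.42283 V.
= 422.830 mV.

422.830 mV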